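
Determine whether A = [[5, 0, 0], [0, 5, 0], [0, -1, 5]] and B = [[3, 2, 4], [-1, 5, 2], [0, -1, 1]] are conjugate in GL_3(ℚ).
trace(A) = 15 but trace(B) = 9. The trace is a similarity invariant, so A and B are not similar.

No.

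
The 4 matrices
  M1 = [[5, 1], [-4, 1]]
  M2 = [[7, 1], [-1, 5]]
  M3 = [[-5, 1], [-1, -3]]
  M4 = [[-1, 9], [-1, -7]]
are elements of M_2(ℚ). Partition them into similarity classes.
Characteristic polynomials: χ_{M1} = (x - 3)^2, χ_{M2} = (x - 6)^2, χ_{M3} = (x + 4)^2, χ_{M4} = (x + 4)^2.

{M1}: invariant factors (x - 3)^2.

{M2}: invariant factors (x - 6)^2.

{M3, M4}: invariant factors (x + 4)^2.

Matrices are similar if and only if their invariant-factor lists agree; the partition into similarity classes is {M1}, {M2}, {M3, M4}.

3 classes: {M1}, {M2}, {M3, M4}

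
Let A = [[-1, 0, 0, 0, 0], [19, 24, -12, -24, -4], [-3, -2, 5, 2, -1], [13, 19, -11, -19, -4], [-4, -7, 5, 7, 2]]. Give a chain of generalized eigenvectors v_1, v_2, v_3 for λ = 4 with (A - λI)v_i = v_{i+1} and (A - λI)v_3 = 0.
v_1 = [[0, -2, 0, -2, 1]]^T, v_2 = [[0, 4, -1, 4, -2]]^T, v_3 = [[0, 4, 1, 3, -1]]^T

We seek v_1 ∈ ker((A - 4I)^3) \ ker((A - 4I)^2), then set v_{i+1} = (A - 4I) v_i.

One such chain is v_1 = [[0, -2, 0, -2, 1]]^T, v_2 = [[0, 4, -1, 4, -2]]^T, v_3 = [[0, 4, 1, 3, -1]]^T. Check: (A - 4I) v_3 = [[0, 0, 0, 0, 0]]^T = 0.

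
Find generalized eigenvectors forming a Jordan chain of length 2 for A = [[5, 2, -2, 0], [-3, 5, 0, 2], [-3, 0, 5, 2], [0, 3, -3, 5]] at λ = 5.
v_1 = [[0, 1, 0, 0]]^T, v_2 = [[2, 0, 0, 3]]^T

We seek v_1 ∈ ker((A - 5I)^2) \ ker(A - 5I), then set v_{i+1} = (A - 5I) v_i.

One such chain is v_1 = [[0, 1, 0, 0]]^T, v_2 = [[2, 0, 0, 3]]^T. Check: (A - 5I) v_2 = [[0, 0, 0, 0]]^T = 0.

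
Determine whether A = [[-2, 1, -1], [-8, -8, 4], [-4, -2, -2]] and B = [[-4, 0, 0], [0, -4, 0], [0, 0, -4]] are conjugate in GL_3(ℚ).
No.

Both have characteristic polynomial (x + 4)^3, but the minimal polynomial of A is (x + 4)^2 while the minimal polynomial of B is x + 4. The minimal polynomial is a similarity invariant, so A and B are not similar.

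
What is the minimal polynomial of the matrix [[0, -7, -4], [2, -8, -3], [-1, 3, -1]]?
m_A(x) = (x + 3)^3

The characteristic polynomial factors as (x + 3)^3. The minimal polynomial is ∏(x - λ)^{k_λ} where k_λ is the size of the largest Jordan block at λ.

For λ = -3: rank(A + 3I) = 2, and the largest Jordan block has size 3 (the smallest k with rank((A + 3I)^k) = rank((A + 3I)^(k+1))).

So m_A(x) = (x + 3)^3.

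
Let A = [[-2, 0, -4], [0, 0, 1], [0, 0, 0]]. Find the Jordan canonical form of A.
The characteristic polynomial is det(xI - A) = x^2(x + 2), so the eigenvalues are -2 (algebraic multiplicity 1), 0 (algebraic multiplicity 2).

For λ = -2: algebraic multiplicity 1 gives one 1×1 block.

For λ = 0: rank(A) = 2, rank(A^2) = 1. The eigenspace has dimension 3 - 2 = 1, so there is 1 Jordan block; the rank sequence gives block sizes [2].

Assembling the blocks gives the Jordan form J above.

J = [[-2, 0, 0], [0, 0, 1], [0, 0, 0]]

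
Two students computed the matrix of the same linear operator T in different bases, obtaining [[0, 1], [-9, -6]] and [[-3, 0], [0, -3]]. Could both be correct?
No.

Both have characteristic polynomial (x + 3)^2, but the minimal polynomial of A is (x + 3)^2 while the minimal polynomial of B is x + 3. The minimal polynomial is a similarity invariant, so A and B are not similar.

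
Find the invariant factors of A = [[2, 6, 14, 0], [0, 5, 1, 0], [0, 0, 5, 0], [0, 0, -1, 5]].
The Jordan structure of A has elementary divisors (x - 2), (x - 5)^2, (x - 5). Arranging the block sizes at each eigenvalue in decreasing order and taking row products gives the invariant factors.

Invariant factors (smallest first, each dividing the next): x - 5, (x - 5)^2(x - 2).

Check: the last factor (x - 5)^2(x - 2) is the minimal polynomial, and the product (x - 5)^3(x - 2) is the characteristic polynomial.

x - 5, (x - 5)^2(x - 2)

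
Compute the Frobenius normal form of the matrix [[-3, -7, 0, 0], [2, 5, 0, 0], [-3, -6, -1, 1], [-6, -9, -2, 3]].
The invariant factors of A (the non-unit diagonal entries of the Smith normal form of xI - A over ℚ[x]) are x^2 - 2x - 1, x^2 - 2x - 1, each dividing the next. The characteristic polynomial is their product, (x^2 - 2x - 1)^2.

The rational canonical form is the block-diagonal matrix of companion matrices C(f_i):
R = [[0, 1, 0, 0], [1, 2, 0, 0], [0, 0, 0, 1], [0, 0, 1, 2]].

Note the characteristic polynomial does not split into linear factors over ℚ, so A has no Jordan form over ℚ; the rational canonical form exists over any field.

R = [[0, 1, 0, 0], [1, 2, 0, 0], [0, 0, 0, 1], [0, 0, 1, 2]]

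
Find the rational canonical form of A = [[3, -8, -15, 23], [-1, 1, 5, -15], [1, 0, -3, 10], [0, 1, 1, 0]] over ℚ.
The invariant factors of A (the non-unit diagonal entries of the Smith normal form of xI - A over ℚ[x]) are (x - 1)(x^3 + 3x + 3), each dividing the next. The characteristic polynomial is their product, (x - 1)(x^3 + 3x + 3).

The rational canonical form is the block-diagonal matrix of companion matrices C(f_i):
R = [[0, 0, 0, 3], [1, 0, 0, 0], [0, 1, 0, -3], [0, 0, 1, 1]].

Note the characteristic polynomial does not split into linear factors over ℚ, so A has no Jordan form over ℚ; the rational canonical form exists over any field.

R = [[0, 0, 0, 3], [1, 0, 0, 0], [0, 1, 0, -3], [0, 0, 1, 1]]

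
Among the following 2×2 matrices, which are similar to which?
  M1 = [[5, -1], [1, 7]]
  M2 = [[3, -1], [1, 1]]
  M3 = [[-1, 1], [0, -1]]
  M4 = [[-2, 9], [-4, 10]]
4 classes: {M1}, {M2}, {M3}, {M4}

Characteristic polynomials: χ_{M1} = (x - 6)^2, χ_{M2} = (x - 2)^2, χ_{M3} = (x + 1)^2, χ_{M4} = (x - 4)^2.

{M1}: invariant factors (x - 6)^2.

{M2}: invariant factors (x - 2)^2.

{M3}: invariant factors (x + 1)^2.

{M4}: invariant factors (x - 4)^2.

Matrices are similar if and only if their invariant-factor lists agree; the partition into similarity classes is {M1}, {M2}, {M3}, {M4}.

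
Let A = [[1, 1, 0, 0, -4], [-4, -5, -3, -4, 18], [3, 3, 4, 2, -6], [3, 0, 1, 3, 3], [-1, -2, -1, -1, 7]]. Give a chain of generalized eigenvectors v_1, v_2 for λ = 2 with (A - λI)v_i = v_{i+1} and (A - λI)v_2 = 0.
We seek v_1 ∈ ker((A - 2I)^2) \ ker(A - 2I), then set v_{i+1} = (A - 2I) v_i.

One such chain is v_1 = [[0, 4, -2, 0, 1]]^T, v_2 = [[0, -4, 2, 1, -1]]^T. Check: (A - 2I) v_2 = [[0, 0, 0, 0, 0]]^T = 0.

v_1 = [[0, 4, -2, 0, 1]]^T, v_2 = [[0, -4, 2, 1, -1]]^T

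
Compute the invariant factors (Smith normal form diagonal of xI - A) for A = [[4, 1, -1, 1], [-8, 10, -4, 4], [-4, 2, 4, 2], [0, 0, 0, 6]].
The Jordan structure of A has elementary divisors (x - 6)^2, (x - 6), (x - 6). Arranging the block sizes at each eigenvalue in decreasing order and taking row products gives the invariant factors.

Invariant factors (smallest first, each dividing the next): x - 6, x - 6, (x - 6)^2.

Check: the last factor (x - 6)^2 is the minimal polynomial, and the product (x - 6)^4 is the characteristic polynomial.

x - 6, x - 6, (x - 6)^2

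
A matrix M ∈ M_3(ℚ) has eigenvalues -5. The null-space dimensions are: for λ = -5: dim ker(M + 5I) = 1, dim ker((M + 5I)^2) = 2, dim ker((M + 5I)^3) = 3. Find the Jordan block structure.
λ = -5: successive nullity increments [1, 1, 1] count blocks of size ≥ k; block sizes are [3].

Jordan blocks: (-5, 3)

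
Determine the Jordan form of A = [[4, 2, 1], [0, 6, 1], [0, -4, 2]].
The characteristic polynomial is det(xI - A) = (x - 4)^3, so the eigenvalues are 4 (algebraic multiplicity 3).

For λ = 4: rank(A - 4I) = 1, rank((A - 4I)^2) = 0. The eigenspace has dimension 3 - 1 = 2, so there are 2 Jordan blocks; the rank sequence gives block sizes [2, 1].

Assembling the blocks gives the Jordan form J above.

J = [[4, 1, 0], [0, 4, 0], [0, 0, 4]]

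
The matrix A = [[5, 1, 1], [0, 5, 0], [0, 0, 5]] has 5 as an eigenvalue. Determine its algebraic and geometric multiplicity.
algebraic multiplicity 3, geometric multiplicity 2

The characteristic polynomial is (x - 5)^3, so the factor x - 5 appears with exponent 3: the algebraic multiplicity is 3.

rank(A - 5I) = 1, so the eigenspace has dimension 3 - 1 = 2: the geometric multiplicity is 2.

Since 2 < 3, A is not diagonalizable.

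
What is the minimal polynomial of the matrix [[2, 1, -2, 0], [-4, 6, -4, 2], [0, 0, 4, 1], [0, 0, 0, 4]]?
m_A(x) = (x - 4)^2

The characteristic polynomial factors as (x - 4)^4. The minimal polynomial is ∏(x - λ)^{k_λ} where k_λ is the size of the largest Jordan block at λ.

For λ = 4: rank(A - 4I) = 2, and the largest Jordan block has size 2 (the smallest k with rank((A - 4I)^k) = rank((A - 4I)^(k+1))).

So m_A(x) = (x - 4)^2.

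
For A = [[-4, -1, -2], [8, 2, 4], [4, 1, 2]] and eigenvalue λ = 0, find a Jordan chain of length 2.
v_1 = [[0, 5, -2]]^T, v_2 = [[-1, 2, 1]]^T

We seek v_1 ∈ ker(A^2) \ ker(A), then set v_{i+1} = A v_i.

One such chain is v_1 = [[0, 5, -2]]^T, v_2 = [[-1, 2, 1]]^T. Check: A v_2 = [[0, 0, 0]]^T = 0.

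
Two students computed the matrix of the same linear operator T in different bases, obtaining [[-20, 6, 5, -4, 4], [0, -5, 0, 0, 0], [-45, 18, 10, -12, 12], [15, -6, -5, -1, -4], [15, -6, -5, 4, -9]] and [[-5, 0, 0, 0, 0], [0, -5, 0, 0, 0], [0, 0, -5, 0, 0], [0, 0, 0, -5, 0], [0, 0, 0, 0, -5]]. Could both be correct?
Both have characteristic polynomial (x + 5)^5, but the minimal polynomial of A is (x + 5)^2 while the minimal polynomial of B is x + 5. The minimal polynomial is a similarity invariant, so A and B are not similar.

No.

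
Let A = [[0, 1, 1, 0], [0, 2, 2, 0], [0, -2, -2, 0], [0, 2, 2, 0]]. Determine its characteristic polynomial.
xI - A = [[x, -1, -1, 0], [0, x - 2, -2, 0], [0, 2, x + 2, 0], [0, -2, -2, x]].

Expanding det(xI - A) along the first row:
det(xI - A) = + (x)·det([[x - 2, -2, 0], [2, x + 2, 0], [-2, -2, x]]) - (-1)·det([[0, -2, 0], [0, x + 2, 0], [0, -2, x]]) + (-1)·det([[0, x - 2, 0], [0, 2, 0], [0, -2, x]]) - (0)·det([[0, x - 2, -2], [0, 2, x + 2], [0, -2, -2]]).

Evaluating gives χ_A(x) = x^4.

χ_A(x) = x^4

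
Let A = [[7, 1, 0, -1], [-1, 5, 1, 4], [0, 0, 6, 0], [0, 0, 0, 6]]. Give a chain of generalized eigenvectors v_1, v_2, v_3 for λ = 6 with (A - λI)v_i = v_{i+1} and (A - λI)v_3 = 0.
v_1 = [[0, 0, 1, 0]]^T, v_2 = [[0, 1, 0, 0]]^T, v_3 = [[1, -1, 0, 0]]^T

We seek v_1 ∈ ker((A - 6I)^3) \ ker((A - 6I)^2), then set v_{i+1} = (A - 6I) v_i.

One such chain is v_1 = [[0, 0, 1, 0]]^T, v_2 = [[0, 1, 0, 0]]^T, v_3 = [[1, -1, 0, 0]]^T. Check: (A - 6I) v_3 = [[0, 0, 0, 0]]^T = 0.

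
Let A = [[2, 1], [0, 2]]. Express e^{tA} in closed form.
A has Jordan form J = [[2, 1], [0, 2]] with A = PJP^{-1}, so e^{tA} = P e^{tJ} P^{-1}.

For a Jordan block J_k(λ), e^{tJ_k(λ)} = e^{λt} · (I + tN + t^2 N^2/2! + ... + t^{k-1} N^{k-1}/(k-1)!) where N is the nilpotent superdiagonal part.

Assembling the blocks and conjugating back gives the entries of e^{tA} as shown above.

e^{tA} = [[e^{2*t}, t*e^{2*t}], [0, e^{2*t}]]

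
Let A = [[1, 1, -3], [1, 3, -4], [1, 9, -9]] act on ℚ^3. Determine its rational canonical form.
The invariant factors of A (the non-unit diagonal entries of the Smith normal form of xI - A over ℚ[x]) are (x + 4)(x^2 + x + 1), each dividing the next. The characteristic polynomial is their product, (x + 4)(x^2 + x + 1).

The rational canonical form is the block-diagonal matrix of companion matrices C(f_i):
R = [[0, 0, -4], [1, 0, -5], [0, 1, -5]].

Note the characteristic polynomial does not split into linear factors over ℚ, so A has no Jordan form over ℚ; the rational canonical form exists over any field.

R = [[0, 0, -4], [1, 0, -5], [0, 1, -5]]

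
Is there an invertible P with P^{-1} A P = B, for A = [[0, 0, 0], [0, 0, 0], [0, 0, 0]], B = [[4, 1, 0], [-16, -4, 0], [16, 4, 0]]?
No.

Both have characteristic polynomial x^3, but the minimal polynomial of A is x while the minimal polynomial of B is x^2. The minimal polynomial is a similarity invariant, so A and B are not similar.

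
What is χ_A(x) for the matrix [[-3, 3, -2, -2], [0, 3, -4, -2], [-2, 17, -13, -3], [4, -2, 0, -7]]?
χ_A(x) = (x + 5)^4

xI - A = [[x + 3, -3, 2, 2], [0, x - 3, 4, 2], [2, -17, x + 13, 3], [-4, 2, 0, x + 7]].

Expanding det(xI - A) along the first row:
det(xI - A) = + (x + 3)·det([[x - 3, 4, 2], [-17, x + 13, 3], [2, 0, x + 7]]) - (-3)·det([[0, 4, 2], [2, x + 13, 3], [-4, 0, x + 7]]) + (2)·det([[0, x - 3, 2], [2, -17, 3], [-4, 2, x + 7]]) - (2)·det([[0, x - 3, 4], [2, -17, x + 13], [-4, 2, 0]]).

Evaluating gives χ_A(x) = x^4 + 20x^3 + 150x^2 + 500x + 625 = (x + 5)^4.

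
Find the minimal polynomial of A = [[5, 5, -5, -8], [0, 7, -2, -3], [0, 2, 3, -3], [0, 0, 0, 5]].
m_A(x) = (x - 5)^2

The characteristic polynomial factors as (x - 5)^4. The minimal polynomial is ∏(x - λ)^{k_λ} where k_λ is the size of the largest Jordan block at λ.

For λ = 5: rank(A - 5I) = 2, and the largest Jordan block has size 2 (the smallest k with rank((A - 5I)^k) = rank((A - 5I)^(k+1))).

So m_A(x) = (x - 5)^2.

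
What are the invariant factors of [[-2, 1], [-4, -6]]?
The Jordan structure of A has elementary divisors (x + 4)^2. Arranging the block sizes at each eigenvalue in decreasing order and taking row products gives the invariant factors.

Invariant factors (smallest first, each dividing the next): (x + 4)^2.

Check: the last factor (x + 4)^2 is the minimal polynomial, and the product (x + 4)^2 is the characteristic polynomial.

(x + 4)^2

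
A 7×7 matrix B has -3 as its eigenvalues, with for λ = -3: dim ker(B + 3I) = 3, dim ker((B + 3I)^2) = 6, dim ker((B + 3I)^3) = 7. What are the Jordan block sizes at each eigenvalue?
λ = -3: successive nullity increments [3, 3, 1] count blocks of size ≥ k; block sizes are [3, 2, 2].

Jordan blocks: (-3, 3), (-3, 2), (-3, 2)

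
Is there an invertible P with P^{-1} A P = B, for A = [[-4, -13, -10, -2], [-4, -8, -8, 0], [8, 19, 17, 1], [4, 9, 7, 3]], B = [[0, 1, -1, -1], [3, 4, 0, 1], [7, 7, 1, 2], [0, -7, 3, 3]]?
Yes.

Two matrices over a field are similar if and only if they have the same invariant factors.

Both A and B have characteristic polynomial (x - 2)^4 and minimal polynomial (x - 2)^2. Computing further, both have invariant factors (x - 2)^2, (x - 2)^2. Hence A and B are similar.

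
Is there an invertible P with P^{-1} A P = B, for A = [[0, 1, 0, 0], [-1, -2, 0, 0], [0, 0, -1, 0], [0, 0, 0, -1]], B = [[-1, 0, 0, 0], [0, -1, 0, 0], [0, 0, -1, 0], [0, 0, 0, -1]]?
Both have characteristic polynomial (x + 1)^4, but the minimal polynomial of A is (x + 1)^2 while the minimal polynomial of B is x + 1. The minimal polynomial is a similarity invariant, so A and B are not similar.

No.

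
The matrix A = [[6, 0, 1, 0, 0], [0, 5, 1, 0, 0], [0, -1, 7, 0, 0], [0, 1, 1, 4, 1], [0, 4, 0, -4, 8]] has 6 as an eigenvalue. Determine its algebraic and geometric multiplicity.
The characteristic polynomial is (x - 6)^5, so the factor x - 6 appears with exponent 5: the algebraic multiplicity is 5.

rank(A - 6I) = 3, so the eigenspace has dimension 5 - 3 = 2: the geometric multiplicity is 2.

Since 2 < 5, A is not diagonalizable.

algebraic multiplicity 5, geometric multiplicity 2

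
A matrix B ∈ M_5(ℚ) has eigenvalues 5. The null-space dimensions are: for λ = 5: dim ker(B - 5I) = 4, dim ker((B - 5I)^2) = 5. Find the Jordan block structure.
λ = 5: successive nullity increments [4, 1] count blocks of size ≥ k; block sizes are [2, 1, 1, 1].

Jordan blocks: (5, 2), (5, 1), (5, 1), (5, 1)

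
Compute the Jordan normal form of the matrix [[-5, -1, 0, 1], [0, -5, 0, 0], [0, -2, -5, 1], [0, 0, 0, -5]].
J = [[-5, 1, 0, 0], [0, -5, 0, 0], [0, 0, -5, 1], [0, 0, 0, -5]]

The characteristic polynomial is det(xI - A) = (x + 5)^4, so the eigenvalues are -5 (algebraic multiplicity 4).

For λ = -5: rank(A + 5I) = 2, rank((A + 5I)^2) = 0. The eigenspace has dimension 4 - 2 = 2, so there are 2 Jordan blocks; the rank sequence gives block sizes [2, 2].

Assembling the blocks gives the Jordan form J above.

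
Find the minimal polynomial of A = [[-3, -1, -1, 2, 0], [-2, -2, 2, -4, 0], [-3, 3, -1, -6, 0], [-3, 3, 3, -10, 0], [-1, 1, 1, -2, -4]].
m_A(x) = (x + 4)^2

The characteristic polynomial factors as (x + 4)^5. The minimal polynomial is ∏(x - λ)^{k_λ} where k_λ is the size of the largest Jordan block at λ.

For λ = -4: rank(A + 4I) = 1, and the largest Jordan block has size 2 (the smallest k with rank((A + 4I)^k) = rank((A + 4I)^(k+1))).

So m_A(x) = (x + 4)^2.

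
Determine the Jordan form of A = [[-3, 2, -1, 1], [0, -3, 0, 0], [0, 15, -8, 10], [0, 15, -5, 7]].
The characteristic polynomial is det(xI - A) = (x - 2)(x + 3)^3, so the eigenvalues are -3 (algebraic multiplicity 3), 2 (algebraic multiplicity 1).

For λ = -3: rank(A + 3I) = 2, rank((A + 3I)^2) = 1. The eigenspace has dimension 4 - 2 = 2, so there are 2 Jordan blocks; the rank sequence gives block sizes [2, 1].

For λ = 2: algebraic multiplicity 1 gives one 1×1 block.

Assembling the blocks gives the Jordan form J above.

J = [[-3, 1, 0, 0], [0, -3, 0, 0], [0, 0, -3, 0], [0, 0, 0, 2]]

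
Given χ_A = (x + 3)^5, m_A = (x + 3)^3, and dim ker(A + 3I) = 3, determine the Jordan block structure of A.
Jordan blocks: (-3, 3), (-3, 1), (-3, 1)

λ = -3: algebraic multiplicity 5 (exponent in χ_A), largest block size 3 (exponent in m_A), 3 blocks (geometric multiplicity). These force block sizes [3, 1, 1].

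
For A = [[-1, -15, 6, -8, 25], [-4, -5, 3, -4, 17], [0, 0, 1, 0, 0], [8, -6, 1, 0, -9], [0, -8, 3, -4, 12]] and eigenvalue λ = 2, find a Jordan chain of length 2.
v_1 = [[2, 1, 0, 0, 1]]^T, v_2 = [[4, 2, 0, 1, 2]]^T

We seek v_1 ∈ ker((A - 2I)^2) \ ker(A - 2I), then set v_{i+1} = (A - 2I) v_i.

One such chain is v_1 = [[2, 1, 0, 0, 1]]^T, v_2 = [[4, 2, 0, 1, 2]]^T. Check: (A - 2I) v_2 = [[0, 0, 0, 0, 0]]^T = 0.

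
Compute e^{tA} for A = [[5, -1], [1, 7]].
A has Jordan form J = [[6, 1], [0, 6]] with A = PJP^{-1}, so e^{tA} = P e^{tJ} P^{-1}.

For a Jordan block J_k(λ), e^{tJ_k(λ)} = e^{λt} · (I + tN + t^2 N^2/2! + ... + t^{k-1} N^{k-1}/(k-1)!) where N is the nilpotent superdiagonal part.

Assembling the blocks and conjugating back gives the entries of e^{tA} as shown above.

e^{tA} = [[(1 - t)*e^{6*t}, -t*e^{6*t}], [t*e^{6*t}, (t + 1)*e^{6*t}]]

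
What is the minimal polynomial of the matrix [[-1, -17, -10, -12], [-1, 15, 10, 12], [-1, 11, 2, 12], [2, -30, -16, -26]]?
The characteristic polynomial factors as (x + 2)^3(x + 4). The minimal polynomial is ∏(x - λ)^{k_λ} where k_λ is the size of the largest Jordan block at λ.

For λ = -4: rank(A + 4I) = 3, and the largest Jordan block has size 1 (the smallest k with rank((A + 4I)^k) = rank((A + 4I)^(k+1))).
For λ = -2: rank(A + 2I) = 2, and the largest Jordan block has size 2 (the smallest k with rank((A + 2I)^k) = rank((A + 2I)^(k+1))).

So m_A(x) = (x + 2)^2(x + 4).

m_A(x) = (x + 2)^2(x + 4)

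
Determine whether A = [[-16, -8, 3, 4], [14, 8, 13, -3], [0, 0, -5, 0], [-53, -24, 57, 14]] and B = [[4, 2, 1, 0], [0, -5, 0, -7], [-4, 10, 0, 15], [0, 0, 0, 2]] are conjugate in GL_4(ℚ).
Two matrices over a field are similar if and only if they have the same invariant factors.

Both A and B have characteristic polynomial (x - 2)^3(x + 5) and minimal polynomial (x - 2)^3(x + 5). Computing further, both have invariant factors (x - 2)^3(x + 5). Hence A and B are similar.

Yes.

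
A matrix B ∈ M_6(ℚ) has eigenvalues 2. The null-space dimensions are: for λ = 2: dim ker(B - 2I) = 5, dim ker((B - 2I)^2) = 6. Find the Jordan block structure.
Jordan blocks: (2, 2), (2, 1), (2, 1), (2, 1), (2, 1)

λ = 2: successive nullity increments [5, 1] count blocks of size ≥ k; block sizes are [2, 1, 1, 1, 1].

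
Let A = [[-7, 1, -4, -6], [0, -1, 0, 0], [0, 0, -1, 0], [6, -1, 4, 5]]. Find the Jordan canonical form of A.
The characteristic polynomial is det(xI - A) = (x + 1)^4, so the eigenvalues are -1 (algebraic multiplicity 4).

For λ = -1: rank(A + I) = 1, rank((A + I)^2) = 0. The eigenspace has dimension 4 - 1 = 3, so there are 3 Jordan blocks; the rank sequence gives block sizes [2, 1, 1].

Assembling the blocks gives the Jordan form J above.

J = [[-1, 1, 0, 0], [0, -1, 0, 0], [0, 0, -1, 0], [0, 0, 0, -1]]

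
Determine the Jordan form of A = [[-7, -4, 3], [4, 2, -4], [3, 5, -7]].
J = [[-4, 1, 0], [0, -4, 1], [0, 0, -4]]

The characteristic polynomial is det(xI - A) = (x + 4)^3, so the eigenvalues are -4 (algebraic multiplicity 3).

For λ = -4: rank(A + 4I) = 2, rank((A + 4I)^2) = 1, rank((A + 4I)^3) = 0. The eigenspace has dimension 3 - 2 = 1, so there is 1 Jordan block; the rank sequence gives block sizes [3].

Assembling the blocks gives the Jordan form J above.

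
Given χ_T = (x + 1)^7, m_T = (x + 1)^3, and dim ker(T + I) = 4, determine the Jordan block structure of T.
Jordan blocks: (-1, 3), (-1, 2), (-1, 1), (-1, 1)

λ = -1: algebraic multiplicity 7 (exponent in χ_T), largest block size 3 (exponent in m_T), 4 blocks (geometric multiplicity). These force block sizes [3, 2, 1, 1].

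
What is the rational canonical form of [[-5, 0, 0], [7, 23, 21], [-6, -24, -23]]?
R = [[-5, 0, 0], [0, 0, 25], [0, 1, 0]]

The invariant factors of A (the non-unit diagonal entries of the Smith normal form of xI - A over ℚ[x]) are x + 5, (x - 5)(x + 5), each dividing the next. The characteristic polynomial is their product, (x - 5)(x + 5)^2.

The rational canonical form is the block-diagonal matrix of companion matrices C(f_i):
R = [[-5, 0, 0], [0, 0, 25], [0, 1, 0]].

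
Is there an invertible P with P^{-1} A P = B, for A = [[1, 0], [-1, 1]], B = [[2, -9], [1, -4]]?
trace(A) = 2 but trace(B) = -2. The trace is a similarity invariant, so A and B are not similar.

No.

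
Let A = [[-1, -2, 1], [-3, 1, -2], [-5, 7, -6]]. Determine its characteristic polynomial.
χ_A(x) = (x + 2)^3

xI - A = [[x + 1, 2, -1], [3, x - 1, 2], [5, -7, x + 6]].

Expanding det(xI - A) along the first row:
det(xI - A) = + (x + 1)·det([[x - 1, 2], [-7, x + 6]]) - (2)·det([[3, 2], [5, x + 6]]) + (-1)·det([[3, x - 1], [5, -7]]).

Evaluating gives χ_A(x) = x^3 + 6x^2 + 12x + 8 = (x + 2)^3.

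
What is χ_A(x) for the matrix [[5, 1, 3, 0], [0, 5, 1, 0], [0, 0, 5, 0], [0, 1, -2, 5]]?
χ_A(x) = (x - 5)^4

xI - A = [[x - 5, -1, -3, 0], [0, x - 5, -1, 0], [0, 0, x - 5, 0], [0, -1, 2, x - 5]].

Expanding det(xI - A) along the first row:
det(xI - A) = + (x - 5)·det([[x - 5, -1, 0], [0, x - 5, 0], [-1, 2, x - 5]]) - (-1)·det([[0, -1, 0], [0, x - 5, 0], [0, 2, x - 5]]) + (-3)·det([[0, x - 5, 0], [0, 0, 0], [0, -1, x - 5]]) - (0)·det([[0, x - 5, -1], [0, 0, x - 5], [0, -1, 2]]).

Evaluating gives χ_A(x) = x^4 - 20x^3 + 150x^2 - 500x + 625 = (x - 5)^4.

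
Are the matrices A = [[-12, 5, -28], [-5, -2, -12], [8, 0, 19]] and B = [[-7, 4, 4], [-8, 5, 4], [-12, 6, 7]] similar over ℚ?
No.

Both have characteristic polynomial (x - 3)(x - 1)^2, but the minimal polynomial of A is (x - 3)(x - 1)^2 while the minimal polynomial of B is (x - 3)(x - 1). The minimal polynomial is a similarity invariant, so A and B are not similar.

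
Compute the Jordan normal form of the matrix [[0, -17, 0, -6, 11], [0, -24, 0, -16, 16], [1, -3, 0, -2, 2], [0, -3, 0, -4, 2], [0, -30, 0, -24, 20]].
The characteristic polynomial is det(xI - A) = x^3(x + 4)^2, so the eigenvalues are -4 (algebraic multiplicity 2), 0 (algebraic multiplicity 3).

For λ = -4: rank(A + 4I) = 4, rank((A + 4I)^2) = 3. The eigenspace has dimension 5 - 4 = 1, so there is 1 Jordan block; the rank sequence gives block sizes [2].

For λ = 0: rank(A) = 4, rank(A^2) = 3, rank(A^3) = 2. The eigenspace has dimension 5 - 4 = 1, so there is 1 Jordan block; the rank sequence gives block sizes [3].

Assembling the blocks gives the Jordan form J above.

J = [[-4, 1, 0, 0, 0], [0, -4, 0, 0, 0], [0, 0, 0, 1, 0], [0, 0, 0, 0, 1], [0, 0, 0, 0, 0]]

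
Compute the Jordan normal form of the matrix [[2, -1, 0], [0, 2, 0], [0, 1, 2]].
J = [[2, 1, 0], [0, 2, 0], [0, 0, 2]]

The characteristic polynomial is det(xI - A) = (x - 2)^3, so the eigenvalues are 2 (algebraic multiplicity 3).

For λ = 2: rank(A - 2I) = 1, rank((A - 2I)^2) = 0. The eigenspace has dimension 3 - 1 = 2, so there are 2 Jordan blocks; the rank sequence gives block sizes [2, 1].

Assembling the blocks gives the Jordan form J above.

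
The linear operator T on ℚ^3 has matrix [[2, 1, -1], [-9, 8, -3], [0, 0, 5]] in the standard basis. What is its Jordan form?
The characteristic polynomial is det(xI - A) = (x - 5)^3, so the eigenvalues are 5 (algebraic multiplicity 3).

For λ = 5: rank(A - 5I) = 1, rank((A - 5I)^2) = 0. The eigenspace has dimension 3 - 1 = 2, so there are 2 Jordan blocks; the rank sequence gives block sizes [2, 1].

Assembling the blocks gives the Jordan form J above.

J = [[5, 1, 0], [0, 5, 0], [0, 0, 5]]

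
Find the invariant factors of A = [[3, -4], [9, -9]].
The Jordan structure of A has elementary divisors (x + 3)^2. Arranging the block sizes at each eigenvalue in decreasing order and taking row products gives the invariant factors.

Invariant factors (smallest first, each dividing the next): (x + 3)^2.

Check: the last factor (x + 3)^2 is the minimal polynomial, and the product (x + 3)^2 is the characteristic polynomial.

(x + 3)^2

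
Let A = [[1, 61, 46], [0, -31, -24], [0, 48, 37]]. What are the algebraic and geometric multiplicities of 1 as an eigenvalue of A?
algebraic multiplicity 2, geometric multiplicity 1

The characteristic polynomial is (x - 5)(x - 1)^2, so the factor x - 1 appears with exponent 2: the algebraic multiplicity is 2.

rank(A - I) = 2, so the eigenspace has dimension 3 - 2 = 1: the geometric multiplicity is 1.

Since 1 < 2, A is not diagonalizable.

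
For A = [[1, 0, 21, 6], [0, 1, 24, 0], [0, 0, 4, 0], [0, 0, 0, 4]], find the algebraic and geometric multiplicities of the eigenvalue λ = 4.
algebraic multiplicity 2, geometric multiplicity 2

The characteristic polynomial is (x - 4)^2(x - 1)^2, so the factor x - 4 appears with exponent 2: the algebraic multiplicity is 2.

rank(A - 4I) = 2, so the eigenspace has dimension 4 - 2 = 2: the geometric multiplicity is 2.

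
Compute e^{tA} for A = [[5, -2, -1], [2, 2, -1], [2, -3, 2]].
A has Jordan form J = [[3, 1, 0], [0, 3, 1], [0, 0, 3]] with A = PJP^{-1}, so e^{tA} = P e^{tJ} P^{-1}.

For a Jordan block J_k(λ), e^{tJ_k(λ)} = e^{λt} · (I + tN + t^2 N^2/2! + ... + t^{k-1} N^{k-1}/(k-1)!) where N is the nilpotent superdiagonal part.

Assembling the blocks and conjugating back gives the entries of e^{tA} as shown above.

e^{tA} = [[(-t^2 + 2*t + 1)*e^{3*t}, t*(t - 4)*e^{3*t}/2, t*(t - 2)*e^{3*t}/2], [2*t*e^{3*t}, (1 - t)*e^{3*t}, -t*e^{3*t}], [2*t*(1 - t)*e^{3*t}, t*(t - 3)*e^{3*t}, (t^2 - t + 1)*e^{3*t}]]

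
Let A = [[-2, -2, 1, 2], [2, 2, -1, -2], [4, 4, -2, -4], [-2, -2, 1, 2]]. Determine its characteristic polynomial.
xI - A = [[x + 2, 2, -1, -2], [-2, x - 2, 1, 2], [-4, -4, x + 2, 4], [2, 2, -1, x - 2]].

Expanding det(xI - A) along the first row:
det(xI - A) = + (x + 2)·det([[x - 2, 1, 2], [-4, x + 2, 4], [2, -1, x - 2]]) - (2)·det([[-2, 1, 2], [-4, x + 2, 4], [2, -1, x - 2]]) + (-1)·det([[-2, x - 2, 2], [-4, -4, 4], [2, 2, x - 2]]) - (-2)·det([[-2, x - 2, 1], [-4, -4, x + 2], [2, 2, -1]]).

Evaluating gives χ_A(x) = x^4.

χ_A(x) = x^4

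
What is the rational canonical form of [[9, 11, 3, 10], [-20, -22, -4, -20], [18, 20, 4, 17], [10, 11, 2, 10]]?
The invariant factors of A (the non-unit diagonal entries of the Smith normal form of xI - A over ℚ[x]) are x(x - 2)^2(x + 3), each dividing the next. The characteristic polynomial is their product, x(x - 2)^2(x + 3).

The rational canonical form is the block-diagonal matrix of companion matrices C(f_i):
R = [[0, 0, 0, 0], [1, 0, 0, -12], [0, 1, 0, 8], [0, 0, 1, 1]].

R = [[0, 0, 0, 0], [1, 0, 0, -12], [0, 1, 0, 8], [0, 0, 1, 1]]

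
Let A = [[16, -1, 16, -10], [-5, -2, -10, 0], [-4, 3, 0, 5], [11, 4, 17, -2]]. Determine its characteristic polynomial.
χ_A(x) = (x - 3)^4

xI - A = [[x - 16, 1, -16, 10], [5, x + 2, 10, 0], [4, -3, x, -5], [-11, -4, -17, x + 2]].

Expanding det(xI - A) along the first row:
det(xI - A) = + (x - 16)·det([[x + 2, 10, 0], [-3, x, -5], [-4, -17, x + 2]]) - (1)·det([[5, 10, 0], [4, x, -5], [-11, -17, x + 2]]) + (-16)·det([[5, x + 2, 0], [4, -3, -5], [-11, -4, x + 2]]) - (10)·det([[5, x + 2, 10], [4, -3, x], [-11, -4, -17]]).

Evaluating gives χ_A(x) = x^4 - 12x^3 + 54x^2 - 108x + 81 = (x - 3)^4.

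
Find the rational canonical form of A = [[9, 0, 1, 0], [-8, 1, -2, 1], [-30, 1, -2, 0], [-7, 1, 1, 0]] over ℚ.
R = [[0, 0, 0, -4], [1, 0, 0, 16], [0, 1, 0, -20], [0, 0, 1, 8]]

The invariant factors of A (the non-unit diagonal entries of the Smith normal form of xI - A over ℚ[x]) are (x^2 - 4x + 2)^2, each dividing the next. The characteristic polynomial is their product, (x^2 - 4x + 2)^2.

The rational canonical form is the block-diagonal matrix of companion matrices C(f_i):
R = [[0, 0, 0, -4], [1, 0, 0, 16], [0, 1, 0, -20], [0, 0, 1, 8]].

Note the characteristic polynomial does not split into linear factors over ℚ, so A has no Jordan form over ℚ; the rational canonical form exists over any field.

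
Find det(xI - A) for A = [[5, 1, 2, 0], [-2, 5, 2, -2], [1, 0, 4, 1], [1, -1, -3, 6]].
xI - A = [[x - 5, -1, -2, 0], [2, x - 5, -2, 2], [-1, 0, x - 4, -1], [-1, 1, 3, x - 6]].

Expanding det(xI - A) along the first row:
det(xI - A) = + (x - 5)·det([[x - 5, -2, 2], [0, x - 4, -1], [1, 3, x - 6]]) - (-1)·det([[2, -2, 2], [-1, x - 4, -1], [-1, 3, x - 6]]) + (-2)·det([[2, x - 5, 2], [-1, 0, -1], [-1, 1, x - 6]]) - (0)·det([[2, x - 5, -2], [-1, 0, x - 4], [-1, 1, 3]]).

Evaluating gives χ_A(x) = x^4 - 20x^3 + 150x^2 - 500x + 625 = (x - 5)^4.

χ_A(x) = (x - 5)^4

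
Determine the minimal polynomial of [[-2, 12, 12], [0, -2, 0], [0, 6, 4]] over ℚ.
The characteristic polynomial factors as (x - 4)(x + 2)^2. The minimal polynomial is ∏(x - λ)^{k_λ} where k_λ is the size of the largest Jordan block at λ.

For λ = -2: rank(A + 2I) = 1, and the largest Jordan block has size 1 (the smallest k with rank((A + 2I)^k) = rank((A + 2I)^(k+1))).
For λ = 4: rank(A - 4I) = 2, and the largest Jordan block has size 1 (the smallest k with rank((A - 4I)^k) = rank((A - 4I)^(k+1))).

So m_A(x) = (x - 4)(x + 2).

m_A(x) = (x - 4)(x + 2)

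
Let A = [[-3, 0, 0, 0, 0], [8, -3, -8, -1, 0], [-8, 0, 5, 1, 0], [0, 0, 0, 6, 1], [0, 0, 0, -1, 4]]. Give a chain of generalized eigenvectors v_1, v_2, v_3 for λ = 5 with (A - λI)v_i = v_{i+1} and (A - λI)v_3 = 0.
v_1 = [[0, 0, 0, 0, 1]]^T, v_2 = [[0, 0, 0, 1, -1]]^T, v_3 = [[0, -1, 1, 0, 0]]^T

We seek v_1 ∈ ker((A - 5I)^3) \ ker((A - 5I)^2), then set v_{i+1} = (A - 5I) v_i.

One such chain is v_1 = [[0, 0, 0, 0, 1]]^T, v_2 = [[0, 0, 0, 1, -1]]^T, v_3 = [[0, -1, 1, 0, 0]]^T. Check: (A - 5I) v_3 = [[0, 0, 0, 0, 0]]^T = 0.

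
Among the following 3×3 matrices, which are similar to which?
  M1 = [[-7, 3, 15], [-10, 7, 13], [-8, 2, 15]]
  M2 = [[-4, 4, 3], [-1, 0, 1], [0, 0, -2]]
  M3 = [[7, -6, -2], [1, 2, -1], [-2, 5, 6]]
Characteristic polynomials: χ_{M1} = (x - 5)^3, χ_{M2} = (x + 2)^3, χ_{M3} = (x - 5)^3.

{M1, M3}: invariant factors (x - 5)^3.

{M2}: invariant factors (x + 2)^3.

Matrices are similar if and only if their invariant-factor lists agree; the partition into similarity classes is {M1, M3}, {M2}.

2 classes: {M1, M3}, {M2}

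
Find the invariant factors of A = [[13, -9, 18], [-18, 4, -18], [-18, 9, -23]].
The Jordan structure of A has elementary divisors (x + 5), (x + 5), (x - 4). Arranging the block sizes at each eigenvalue in decreasing order and taking row products gives the invariant factors.

Invariant factors (smallest first, each dividing the next): x + 5, (x - 4)(x + 5).

Check: the last factor (x - 4)(x + 5) is the minimal polynomial, and the product (x - 4)(x + 5)^2 is the characteristic polynomial.

x + 5, (x - 4)(x + 5)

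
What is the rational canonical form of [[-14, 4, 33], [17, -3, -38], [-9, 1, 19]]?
The invariant factors of A (the non-unit diagonal entries of the Smith normal form of xI - A over ℚ[x]) are (x + 2)(x^2 - 4x - 6), each dividing the next. The characteristic polynomial is their product, (x + 2)(x^2 - 4x - 6).

The rational canonical form is the block-diagonal matrix of companion matrices C(f_i):
R = [[0, 0, 12], [1, 0, 14], [0, 1, 2]].

Note the characteristic polynomial does not split into linear factors over ℚ, so A has no Jordan form over ℚ; the rational canonical form exists over any field.

R = [[0, 0, 12], [1, 0, 14], [0, 1, 2]]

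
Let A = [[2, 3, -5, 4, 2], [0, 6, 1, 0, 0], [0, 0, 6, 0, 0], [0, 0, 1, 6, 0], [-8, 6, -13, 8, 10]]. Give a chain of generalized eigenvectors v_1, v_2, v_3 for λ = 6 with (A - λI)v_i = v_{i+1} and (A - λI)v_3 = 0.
v_1 = [[-3, 0, 1, -2, 1]]^T, v_2 = [[1, 1, 0, 1, -1]]^T, v_3 = [[1, 0, 0, 0, 2]]^T

We seek v_1 ∈ ker((A - 6I)^3) \ ker((A - 6I)^2), then set v_{i+1} = (A - 6I) v_i.

One such chain is v_1 = [[-3, 0, 1, -2, 1]]^T, v_2 = [[1, 1, 0, 1, -1]]^T, v_3 = [[1, 0, 0, 0, 2]]^T. Check: (A - 6I) v_3 = [[0, 0, 0, 0, 0]]^T = 0.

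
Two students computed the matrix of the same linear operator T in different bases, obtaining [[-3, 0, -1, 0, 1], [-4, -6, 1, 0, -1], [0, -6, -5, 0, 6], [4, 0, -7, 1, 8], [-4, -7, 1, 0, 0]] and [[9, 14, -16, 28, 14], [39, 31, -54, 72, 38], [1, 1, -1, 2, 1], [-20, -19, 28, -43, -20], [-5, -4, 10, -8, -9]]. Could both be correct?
Yes.

Two matrices over a field are similar if and only if they have the same invariant factors.

Both A and B have characteristic polynomial (x - 1)^2(x + 5)^3 and minimal polynomial (x - 1)^2(x + 5)^3. Computing further, both have invariant factors (x - 1)^2(x + 5)^3. Hence A and B are similar.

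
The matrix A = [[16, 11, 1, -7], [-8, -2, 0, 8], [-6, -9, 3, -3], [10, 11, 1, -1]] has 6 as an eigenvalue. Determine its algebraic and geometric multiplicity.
The characteristic polynomial is (x - 6)^3(x + 2), so the factor x - 6 appears with exponent 3: the algebraic multiplicity is 3.

rank(A - 6I) = 2, so the eigenspace has dimension 4 - 2 = 2: the geometric multiplicity is 2.

Since 2 < 3, A is not diagonalizable.

algebraic multiplicity 3, geometric multiplicity 2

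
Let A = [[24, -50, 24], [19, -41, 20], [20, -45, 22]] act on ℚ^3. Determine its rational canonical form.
The invariant factors of A (the non-unit diagonal entries of the Smith normal form of xI - A over ℚ[x]) are (x - 2)(x^2 - 3x + 6), each dividing the next. The characteristic polynomial is their product, (x - 2)(x^2 - 3x + 6).

The rational canonical form is the block-diagonal matrix of companion matrices C(f_i):
R = [[0, 0, 12], [1, 0, -12], [0, 1, 5]].

Note the characteristic polynomial does not split into linear factors over ℚ, so A has no Jordan form over ℚ; the rational canonical form exists over any field.

R = [[0, 0, 12], [1, 0, -12], [0, 1, 5]]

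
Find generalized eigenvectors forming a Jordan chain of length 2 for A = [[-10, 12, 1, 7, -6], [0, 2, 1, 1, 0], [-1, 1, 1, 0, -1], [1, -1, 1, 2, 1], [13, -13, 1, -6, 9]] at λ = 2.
We seek v_1 ∈ ker((A - 2I)^2) \ ker(A - 2I), then set v_{i+1} = (A - 2I) v_i.

One such chain is v_1 = [[0, 0, 1, 0, 0]]^T, v_2 = [[1, 1, -1, 1, 1]]^T. Check: (A - 2I) v_2 = [[0, 0, 0, 0, 0]]^T = 0.

v_1 = [[0, 0, 1, 0, 0]]^T, v_2 = [[1, 1, -1, 1, 1]]^T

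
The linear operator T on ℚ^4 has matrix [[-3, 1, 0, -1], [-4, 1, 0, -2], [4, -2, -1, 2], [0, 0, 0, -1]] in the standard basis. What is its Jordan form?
J = [[-1, 1, 0, 0], [0, -1, 0, 0], [0, 0, -1, 0], [0, 0, 0, -1]]

The characteristic polynomial is det(xI - A) = (x + 1)^4, so the eigenvalues are -1 (algebraic multiplicity 4).

For λ = -1: rank(A + I) = 1, rank((A + I)^2) = 0. The eigenspace has dimension 4 - 1 = 3, so there are 3 Jordan blocks; the rank sequence gives block sizes [2, 1, 1].

Assembling the blocks gives the Jordan form J above.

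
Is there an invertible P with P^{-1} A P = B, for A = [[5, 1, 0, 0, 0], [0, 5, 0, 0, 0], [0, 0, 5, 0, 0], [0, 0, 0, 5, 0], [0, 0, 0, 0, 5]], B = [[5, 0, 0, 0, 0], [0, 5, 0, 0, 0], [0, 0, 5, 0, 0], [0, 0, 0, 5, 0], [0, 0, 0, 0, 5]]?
No.

Both have characteristic polynomial (x - 5)^5, but the minimal polynomial of A is (x - 5)^2 while the minimal polynomial of B is x - 5. The minimal polynomial is a similarity invariant, so A and B are not similar.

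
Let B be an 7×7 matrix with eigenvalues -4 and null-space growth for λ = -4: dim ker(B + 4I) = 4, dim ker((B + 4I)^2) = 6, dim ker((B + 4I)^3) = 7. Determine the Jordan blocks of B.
λ = -4: successive nullity increments [4, 2, 1] count blocks of size ≥ k; block sizes are [3, 2, 1, 1].

Jordan blocks: (-4, 3), (-4, 2), (-4, 1), (-4, 1)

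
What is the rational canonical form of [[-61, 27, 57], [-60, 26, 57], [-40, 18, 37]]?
R = [[-1, 0, 0], [0, 0, 4], [0, 1, 3]]

The invariant factors of A (the non-unit diagonal entries of the Smith normal form of xI - A over ℚ[x]) are x + 1, (x - 4)(x + 1), each dividing the next. The characteristic polynomial is their product, (x - 4)(x + 1)^2.

The rational canonical form is the block-diagonal matrix of companion matrices C(f_i):
R = [[-1, 0, 0], [0, 0, 4], [0, 1, 3]].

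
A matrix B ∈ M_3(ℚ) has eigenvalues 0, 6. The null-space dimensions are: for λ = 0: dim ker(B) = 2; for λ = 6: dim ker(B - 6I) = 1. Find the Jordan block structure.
Jordan blocks: (0, 1), (0, 1), (6, 1)

λ = 0: successive nullity increments [2] count blocks of size ≥ k; block sizes are [1, 1].
λ = 6: successive nullity increments [1] count blocks of size ≥ k; block sizes are [1].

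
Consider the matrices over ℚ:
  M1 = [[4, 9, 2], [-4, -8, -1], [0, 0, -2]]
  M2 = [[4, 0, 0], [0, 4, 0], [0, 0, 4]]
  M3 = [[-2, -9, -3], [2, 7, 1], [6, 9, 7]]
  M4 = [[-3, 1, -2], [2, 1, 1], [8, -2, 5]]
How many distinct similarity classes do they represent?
4 classes: {M1}, {M2}, {M3}, {M4}

Characteristic polynomials: χ_{M1} = (x + 2)^3, χ_{M2} = (x - 4)^3, χ_{M3} = (x - 4)^3, χ_{M4} = (x - 1)^3.

{M1}: invariant factors (x + 2)^3.

{M2}: invariant factors x - 4, x - 4, x - 4.

{M3}: invariant factors x - 4, (x - 4)^2.

{M4}: invariant factors (x - 1)^3.

Matrices are similar if and only if their invariant-factor lists agree; the partition into similarity classes is {M1}, {M2}, {M3}, {M4}.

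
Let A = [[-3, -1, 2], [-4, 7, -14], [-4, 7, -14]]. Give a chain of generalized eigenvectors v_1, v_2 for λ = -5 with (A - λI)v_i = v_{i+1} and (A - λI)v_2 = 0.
We seek v_1 ∈ ker((A + 5I)^2) \ ker(A + 5I), then set v_{i+1} = (A + 5I) v_i.

One such chain is v_1 = [[0, 1, 1]]^T, v_2 = [[1, -2, -2]]^T. Check: (A + 5I) v_2 = [[0, 0, 0]]^T = 0.

v_1 = [[0, 1, 1]]^T, v_2 = [[1, -2, -2]]^T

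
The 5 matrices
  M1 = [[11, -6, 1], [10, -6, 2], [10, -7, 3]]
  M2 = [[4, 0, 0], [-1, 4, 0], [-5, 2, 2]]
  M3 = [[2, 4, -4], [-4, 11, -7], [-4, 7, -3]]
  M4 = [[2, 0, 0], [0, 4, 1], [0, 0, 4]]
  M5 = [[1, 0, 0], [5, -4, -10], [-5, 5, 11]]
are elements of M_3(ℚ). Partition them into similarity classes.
Characteristic polynomials: χ_{M1} = (x - 6)(x - 1)^2, χ_{M2} = (x - 4)^2(x - 2), χ_{M3} = (x - 4)^2(x - 2), χ_{M4} = (x - 4)^2(x - 2), χ_{M5} = (x - 6)(x - 1)^2.

{M1}: invariant factors (x - 6)(x - 1)^2.

{M2, M3, M4}: invariant factors (x - 4)^2(x - 2).

{M5}: invariant factors x - 1, (x - 6)(x - 1).

Matrices are similar if and only if their invariant-factor lists agree; the partition into similarity classes is {M1}, {M2, M3, M4}, {M5}.

3 classes: {M1}, {M2, M3, M4}, {M5}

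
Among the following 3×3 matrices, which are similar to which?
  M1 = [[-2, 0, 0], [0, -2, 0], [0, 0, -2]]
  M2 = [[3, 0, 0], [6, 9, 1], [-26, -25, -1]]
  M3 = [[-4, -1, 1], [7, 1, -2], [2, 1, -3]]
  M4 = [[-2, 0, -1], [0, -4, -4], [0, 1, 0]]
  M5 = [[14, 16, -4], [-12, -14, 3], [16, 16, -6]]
4 classes: {M1}, {M2}, {M3, M4}, {M5}

Characteristic polynomials: χ_{M1} = (x + 2)^3, χ_{M2} = (x - 4)^2(x - 3), χ_{M3} = (x + 2)^3, χ_{M4} = (x + 2)^3, χ_{M5} = (x + 2)^3.

{M1}: invariant factors x + 2, x + 2, x + 2.

{M2}: invariant factors (x - 4)^2(x - 3).

{M3, M4}: invariant factors (x + 2)^3.

{M5}: invariant factors x + 2, (x + 2)^2.

Matrices are similar if and only if their invariant-factor lists agree; the partition into similarity classes is {M1}, {M2}, {M3, M4}, {M5}.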